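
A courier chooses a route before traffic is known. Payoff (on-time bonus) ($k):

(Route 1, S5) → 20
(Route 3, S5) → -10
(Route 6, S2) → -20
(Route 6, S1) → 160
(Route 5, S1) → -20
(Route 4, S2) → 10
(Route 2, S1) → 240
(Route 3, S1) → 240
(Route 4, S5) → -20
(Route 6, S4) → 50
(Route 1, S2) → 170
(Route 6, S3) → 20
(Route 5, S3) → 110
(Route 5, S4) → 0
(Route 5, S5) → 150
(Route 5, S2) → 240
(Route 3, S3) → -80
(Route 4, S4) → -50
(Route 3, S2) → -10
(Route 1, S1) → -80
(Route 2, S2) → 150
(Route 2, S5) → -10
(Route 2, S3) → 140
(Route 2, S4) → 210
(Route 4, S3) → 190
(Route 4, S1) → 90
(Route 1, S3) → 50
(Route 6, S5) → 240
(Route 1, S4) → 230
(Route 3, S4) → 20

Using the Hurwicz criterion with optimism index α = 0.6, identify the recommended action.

Route 1: 0.6·230 + 0.4·(-80) = 106
Route 2: 0.6·240 + 0.4·(-10) = 140
Route 3: 0.6·240 + 0.4·(-80) = 112
Route 4: 0.6·190 + 0.4·(-50) = 94
Route 5: 0.6·240 + 0.4·(-20) = 136
Route 6: 0.6·240 + 0.4·(-20) = 136
Highest Hurwicz score = 140 → Route 2.

Route 2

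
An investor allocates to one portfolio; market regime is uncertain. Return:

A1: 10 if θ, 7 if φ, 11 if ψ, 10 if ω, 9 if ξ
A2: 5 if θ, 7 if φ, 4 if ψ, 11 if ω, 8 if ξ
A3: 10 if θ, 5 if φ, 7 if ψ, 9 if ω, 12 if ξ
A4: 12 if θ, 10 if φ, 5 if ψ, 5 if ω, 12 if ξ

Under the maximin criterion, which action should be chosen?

A1

Row minima: A1=7, A2=4, A3=5, A4=5
Best worst-case = 7 → A1.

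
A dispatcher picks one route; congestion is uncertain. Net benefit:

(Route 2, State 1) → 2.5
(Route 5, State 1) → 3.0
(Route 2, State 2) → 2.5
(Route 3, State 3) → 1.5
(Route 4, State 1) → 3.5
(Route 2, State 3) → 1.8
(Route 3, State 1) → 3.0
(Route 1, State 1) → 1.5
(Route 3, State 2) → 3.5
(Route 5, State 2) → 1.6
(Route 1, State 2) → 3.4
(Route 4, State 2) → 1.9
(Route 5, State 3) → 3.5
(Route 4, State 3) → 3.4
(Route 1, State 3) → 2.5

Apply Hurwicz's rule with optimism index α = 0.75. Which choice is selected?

Route 4

Route 1: 0.75·3.4 + 0.25·1.5 = 2.925
Route 2: 0.75·2.5 + 0.25·1.8 = 2.325
Route 3: 0.75·3.5 + 0.25·1.5 = 3
Route 4: 0.75·3.5 + 0.25·1.9 = 3.1
Route 5: 0.75·3.5 + 0.25·1.6 = 3.025
Highest Hurwicz score = 3.1 → Route 4.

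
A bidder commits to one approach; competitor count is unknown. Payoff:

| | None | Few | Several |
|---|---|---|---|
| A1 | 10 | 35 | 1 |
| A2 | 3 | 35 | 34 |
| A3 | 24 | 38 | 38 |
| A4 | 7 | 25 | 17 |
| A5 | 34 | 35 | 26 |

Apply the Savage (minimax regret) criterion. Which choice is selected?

A3

Column bests: None=34, Few=38, Several=38.
A1 regrets: 24, 3, 37 → max 37
A2 regrets: 31, 3, 4 → max 31
A3 regrets: 10, 0, 0 → max 10
A4 regrets: 27, 13, 21 → max 27
A5 regrets: 0, 3, 12 → max 12
Smallest max regret = 10 → A3.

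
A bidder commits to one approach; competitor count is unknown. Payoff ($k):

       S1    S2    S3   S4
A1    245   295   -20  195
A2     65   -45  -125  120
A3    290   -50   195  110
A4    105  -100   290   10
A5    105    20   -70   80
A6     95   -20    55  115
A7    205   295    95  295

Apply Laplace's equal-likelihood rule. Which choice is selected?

A7

Row averages: A1=178.75, A2=3.75, A3=136.25, A4=76.25, A5=33.75, A6=61.25, A7=222.5
Highest average = 222.5 → A7.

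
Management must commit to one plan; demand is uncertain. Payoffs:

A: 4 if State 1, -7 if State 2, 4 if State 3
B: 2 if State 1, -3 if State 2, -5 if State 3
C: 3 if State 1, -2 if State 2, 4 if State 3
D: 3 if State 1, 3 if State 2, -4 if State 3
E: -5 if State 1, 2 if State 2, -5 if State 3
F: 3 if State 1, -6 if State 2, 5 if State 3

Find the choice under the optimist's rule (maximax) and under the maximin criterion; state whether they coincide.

maximax → F; maximin → C (disagree)

Row maxima: A=4, B=2, C=4, D=3, E=2, F=5
Best best-case = 5 → F.
Row minima: A=-7, B=-5, C=-2, D=-4, E=-5, F=-6
Best worst-case = -2 → C.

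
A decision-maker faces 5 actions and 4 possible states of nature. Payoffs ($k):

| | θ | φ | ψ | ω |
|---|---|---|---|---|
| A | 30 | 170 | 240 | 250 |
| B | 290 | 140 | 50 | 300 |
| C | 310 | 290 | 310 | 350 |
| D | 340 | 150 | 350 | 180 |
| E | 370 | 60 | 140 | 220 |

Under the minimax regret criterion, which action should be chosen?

C

Column bests: θ=370, φ=290, ψ=350, ω=350.
A regrets: 340, 120, 110, 100 → max 340
B regrets: 80, 150, 300, 50 → max 300
C regrets: 60, 0, 40, 0 → max 60
D regrets: 30, 140, 0, 170 → max 170
E regrets: 0, 230, 210, 130 → max 230
Smallest max regret = 60 → C.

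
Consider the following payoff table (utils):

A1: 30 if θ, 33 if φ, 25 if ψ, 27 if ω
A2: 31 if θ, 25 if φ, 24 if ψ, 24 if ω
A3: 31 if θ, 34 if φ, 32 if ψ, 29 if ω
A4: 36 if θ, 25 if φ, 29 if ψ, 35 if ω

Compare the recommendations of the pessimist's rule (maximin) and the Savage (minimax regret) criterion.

maximin → A3; minimax regret → A3 (agree)

Row minima: A1=25, A2=24, A3=29, A4=25
Best worst-case = 29 → A3.
Column bests: θ=36, φ=34, ψ=32, ω=35.
A1 regrets: 6, 1, 7, 8 → max 8
A2 regrets: 5, 9, 8, 11 → max 11
A3 regrets: 5, 0, 0, 6 → max 6
A4 regrets: 0, 9, 3, 0 → max 9
Smallest max regret = 6 → A3.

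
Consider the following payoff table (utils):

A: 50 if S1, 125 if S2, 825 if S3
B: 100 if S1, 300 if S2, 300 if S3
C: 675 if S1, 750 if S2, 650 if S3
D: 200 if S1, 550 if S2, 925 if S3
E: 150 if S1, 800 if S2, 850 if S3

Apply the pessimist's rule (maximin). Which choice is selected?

C

Row minima: A=50, B=100, C=650, D=200, E=150
Best worst-case = 650 → C.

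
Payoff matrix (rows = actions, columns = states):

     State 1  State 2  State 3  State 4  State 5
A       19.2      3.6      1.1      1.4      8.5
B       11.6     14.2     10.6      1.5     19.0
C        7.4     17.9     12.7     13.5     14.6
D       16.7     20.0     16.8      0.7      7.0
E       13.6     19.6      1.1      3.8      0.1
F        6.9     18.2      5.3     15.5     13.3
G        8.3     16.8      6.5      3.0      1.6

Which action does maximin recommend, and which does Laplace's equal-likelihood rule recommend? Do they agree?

Row minima: A=1.1, B=1.5, C=7.4, D=0.7, E=0.1, F=5.3, G=1.6
Best worst-case = 7.4 → C.
Row averages: A=6.76, B=11.38, C=13.22, D=12.24, E=7.64, F=11.84, G=7.24
Highest average = 13.22 → C.

maximin → C; laplace → C (agree)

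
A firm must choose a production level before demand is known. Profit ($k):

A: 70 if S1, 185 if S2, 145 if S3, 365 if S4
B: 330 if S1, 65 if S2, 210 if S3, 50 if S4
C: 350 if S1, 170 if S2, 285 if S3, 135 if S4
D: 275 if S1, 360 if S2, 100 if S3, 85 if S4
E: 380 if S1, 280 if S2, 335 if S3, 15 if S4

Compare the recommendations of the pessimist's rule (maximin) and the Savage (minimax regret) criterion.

Row minima: A=70, B=50, C=135, D=85, E=15
Best worst-case = 135 → C.
Column bests: S1=380, S2=360, S3=335, S4=365.
A regrets: 310, 175, 190, 0 → max 310
B regrets: 50, 295, 125, 315 → max 315
C regrets: 30, 190, 50, 230 → max 230
D regrets: 105, 0, 235, 280 → max 280
E regrets: 0, 80, 0, 350 → max 350
Smallest max regret = 230 → C.

maximin → C; minimax regret → C (agree)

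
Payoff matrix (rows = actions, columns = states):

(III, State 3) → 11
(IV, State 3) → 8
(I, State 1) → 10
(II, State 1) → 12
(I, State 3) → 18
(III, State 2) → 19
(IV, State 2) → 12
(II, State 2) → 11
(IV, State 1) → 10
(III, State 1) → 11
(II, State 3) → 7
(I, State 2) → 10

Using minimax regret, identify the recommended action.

Column bests: State 1=12, State 2=19, State 3=18.
I regrets: 2, 9, 0 → max 9
II regrets: 0, 8, 11 → max 11
III regrets: 1, 0, 7 → max 7
IV regrets: 2, 7, 10 → max 10
Smallest max regret = 7 → III.

III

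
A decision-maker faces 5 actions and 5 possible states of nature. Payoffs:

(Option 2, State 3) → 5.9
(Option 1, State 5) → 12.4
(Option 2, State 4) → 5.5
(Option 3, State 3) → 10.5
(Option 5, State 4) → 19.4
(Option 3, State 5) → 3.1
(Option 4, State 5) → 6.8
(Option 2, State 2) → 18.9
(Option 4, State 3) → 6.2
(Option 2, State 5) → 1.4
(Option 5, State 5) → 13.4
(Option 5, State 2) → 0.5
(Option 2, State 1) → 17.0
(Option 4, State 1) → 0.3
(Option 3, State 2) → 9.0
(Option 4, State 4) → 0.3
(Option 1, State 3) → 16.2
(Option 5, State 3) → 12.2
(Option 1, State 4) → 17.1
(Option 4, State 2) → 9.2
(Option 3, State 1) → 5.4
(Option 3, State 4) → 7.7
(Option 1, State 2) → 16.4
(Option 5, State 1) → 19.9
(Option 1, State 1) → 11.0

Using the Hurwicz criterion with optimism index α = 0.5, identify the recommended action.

Option 1: 0.5·17.1 + 0.5·11.0 = 14.05
Option 2: 0.5·18.9 + 0.5·1.4 = 10.15
Option 3: 0.5·10.5 + 0.5·3.1 = 6.8
Option 4: 0.5·9.2 + 0.5·0.3 = 4.75
Option 5: 0.5·19.9 + 0.5·0.5 = 10.2
Highest Hurwicz score = 14.05 → Option 1.

Option 1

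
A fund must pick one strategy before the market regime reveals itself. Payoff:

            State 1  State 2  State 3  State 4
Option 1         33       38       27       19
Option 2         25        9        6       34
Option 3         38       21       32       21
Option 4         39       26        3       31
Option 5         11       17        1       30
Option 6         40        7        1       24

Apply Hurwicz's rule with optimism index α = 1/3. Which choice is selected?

Option 3

Option 1: 1/3·38 + 2/3·19 = 76/3
Option 2: 1/3·34 + 2/3·6 = 46/3
Option 3: 1/3·38 + 2/3·21 = 80/3
Option 4: 1/3·39 + 2/3·3 = 15
Option 5: 1/3·30 + 2/3·1 = 32/3
Option 6: 1/3·40 + 2/3·1 = 14
Highest Hurwicz score = 80/3 → Option 3.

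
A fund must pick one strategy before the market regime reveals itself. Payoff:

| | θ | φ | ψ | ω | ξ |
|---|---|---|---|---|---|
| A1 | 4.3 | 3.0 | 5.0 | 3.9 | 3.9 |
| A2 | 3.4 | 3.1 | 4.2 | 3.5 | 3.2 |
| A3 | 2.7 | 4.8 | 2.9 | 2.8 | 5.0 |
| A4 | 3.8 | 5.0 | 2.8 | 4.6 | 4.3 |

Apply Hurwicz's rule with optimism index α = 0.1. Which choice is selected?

A1: 0.1·5.0 + 0.9·3.0 = 3.2
A2: 0.1·4.2 + 0.9·3.1 = 3.21
A3: 0.1·5.0 + 0.9·2.7 = 2.93
A4: 0.1·5.0 + 0.9·2.8 = 3.02
Highest Hurwicz score = 3.21 → A2.

A2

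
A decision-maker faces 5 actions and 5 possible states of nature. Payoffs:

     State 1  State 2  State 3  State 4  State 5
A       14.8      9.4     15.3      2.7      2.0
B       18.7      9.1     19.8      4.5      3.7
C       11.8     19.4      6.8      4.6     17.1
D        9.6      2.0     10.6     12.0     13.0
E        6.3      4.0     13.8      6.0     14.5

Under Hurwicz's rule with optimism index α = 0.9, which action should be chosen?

B

A: 0.9·15.3 + 0.1·2.0 = 13.97
B: 0.9·19.8 + 0.1·3.7 = 18.19
C: 0.9·19.4 + 0.1·4.6 = 17.92
D: 0.9·13.0 + 0.1·2.0 = 11.9
E: 0.9·14.5 + 0.1·4.0 = 13.45
Highest Hurwicz score = 18.19 → B.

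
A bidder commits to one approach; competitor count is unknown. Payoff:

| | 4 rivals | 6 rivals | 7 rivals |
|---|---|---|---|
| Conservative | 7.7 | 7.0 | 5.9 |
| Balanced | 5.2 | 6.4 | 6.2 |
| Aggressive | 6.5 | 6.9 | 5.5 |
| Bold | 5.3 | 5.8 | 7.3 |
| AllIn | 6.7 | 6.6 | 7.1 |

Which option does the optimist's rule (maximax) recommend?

Row maxima: Conservative=7.7, Balanced=6.4, Aggressive=6.9, Bold=7.3, AllIn=7.1
Best best-case = 7.7 → Conservative.

Conservative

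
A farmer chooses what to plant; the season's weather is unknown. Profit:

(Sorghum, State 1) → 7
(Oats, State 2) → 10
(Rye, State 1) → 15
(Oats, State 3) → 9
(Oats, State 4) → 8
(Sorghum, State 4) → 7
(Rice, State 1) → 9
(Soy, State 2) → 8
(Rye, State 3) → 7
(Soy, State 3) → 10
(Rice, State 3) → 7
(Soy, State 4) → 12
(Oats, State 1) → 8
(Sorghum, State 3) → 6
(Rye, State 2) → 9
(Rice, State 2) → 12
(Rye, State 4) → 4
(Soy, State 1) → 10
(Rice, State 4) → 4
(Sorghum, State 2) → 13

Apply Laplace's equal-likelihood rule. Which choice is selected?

Row averages: Sorghum=8.25, Rice=8, Oats=8.75, Soy=10, Rye=8.75
Highest average = 10 → Soy.

Soy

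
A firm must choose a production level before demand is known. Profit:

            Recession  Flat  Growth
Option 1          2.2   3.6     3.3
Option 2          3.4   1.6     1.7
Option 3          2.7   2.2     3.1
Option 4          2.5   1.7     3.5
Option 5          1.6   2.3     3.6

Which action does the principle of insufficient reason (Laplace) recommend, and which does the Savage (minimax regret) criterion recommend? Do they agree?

laplace → Option 1; minimax regret → Option 1 (agree)

Row averages: Option 1=91/30, Option 2=67/30, Option 3=8/3, Option 4=77/30, Option 5=2.5
Highest average = 91/30 → Option 1.
Column bests: Recession=3.4, Flat=3.6, Growth=3.6.
Option 1 regrets: 1.2, 0.0, 0.3 → max 1.2
Option 2 regrets: 0.0, 2.0, 1.9 → max 2.0
Option 3 regrets: 0.7, 1.4, 0.5 → max 1.4
Option 4 regrets: 0.9, 1.9, 0.1 → max 1.9
Option 5 regrets: 1.8, 1.3, 0.0 → max 1.8
Smallest max regret = 1.2 → Option 1.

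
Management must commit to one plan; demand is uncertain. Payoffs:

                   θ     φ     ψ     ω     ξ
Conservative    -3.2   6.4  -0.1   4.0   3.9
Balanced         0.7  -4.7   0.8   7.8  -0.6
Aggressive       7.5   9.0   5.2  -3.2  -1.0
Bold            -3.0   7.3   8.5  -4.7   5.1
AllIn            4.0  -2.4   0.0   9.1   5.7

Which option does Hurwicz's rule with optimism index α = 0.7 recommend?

Conservative: 0.7·6.4 + 0.3·(-3.2) = 3.52
Balanced: 0.7·7.8 + 0.3·(-4.7) = 4.05
Aggressive: 0.7·9.0 + 0.3·(-3.2) = 5.34
Bold: 0.7·8.5 + 0.3·(-4.7) = 4.54
AllIn: 0.7·9.1 + 0.3·(-2.4) = 5.65
Highest Hurwicz score = 5.65 → AllIn.

AllIn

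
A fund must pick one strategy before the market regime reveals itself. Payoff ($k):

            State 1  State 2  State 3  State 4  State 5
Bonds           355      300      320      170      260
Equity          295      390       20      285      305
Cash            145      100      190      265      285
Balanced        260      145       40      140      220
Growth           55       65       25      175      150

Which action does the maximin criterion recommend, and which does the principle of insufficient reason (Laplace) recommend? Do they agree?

Row minima: Bonds=170, Equity=20, Cash=100, Balanced=40, Growth=25
Best worst-case = 170 → Bonds.
Row averages: Bonds=281, Equity=259, Cash=197, Balanced=161, Growth=94
Highest average = 281 → Bonds.

maximin → Bonds; laplace → Bonds (agree)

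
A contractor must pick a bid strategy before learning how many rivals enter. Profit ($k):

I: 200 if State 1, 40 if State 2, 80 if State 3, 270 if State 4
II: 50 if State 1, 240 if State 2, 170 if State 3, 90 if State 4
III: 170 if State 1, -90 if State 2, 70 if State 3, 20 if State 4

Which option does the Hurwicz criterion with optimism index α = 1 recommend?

I

I: 1·270 + 0·40 = 270
II: 1·240 + 0·50 = 240
III: 1·170 + 0·(-90) = 170
Highest Hurwicz score = 270 → I.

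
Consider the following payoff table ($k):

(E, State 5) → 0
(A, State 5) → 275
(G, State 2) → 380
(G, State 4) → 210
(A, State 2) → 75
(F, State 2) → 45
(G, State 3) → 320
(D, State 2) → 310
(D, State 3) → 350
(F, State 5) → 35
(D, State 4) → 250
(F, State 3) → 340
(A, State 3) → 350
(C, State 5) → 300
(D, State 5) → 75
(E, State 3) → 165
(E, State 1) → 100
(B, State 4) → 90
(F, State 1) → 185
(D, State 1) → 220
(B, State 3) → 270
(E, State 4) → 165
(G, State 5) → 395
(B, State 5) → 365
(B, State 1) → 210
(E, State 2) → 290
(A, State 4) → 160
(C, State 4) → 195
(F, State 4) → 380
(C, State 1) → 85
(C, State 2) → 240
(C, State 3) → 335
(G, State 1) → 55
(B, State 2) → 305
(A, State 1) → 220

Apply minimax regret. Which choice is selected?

Column bests: State 1=220, State 2=380, State 3=350, State 4=380, State 5=395.
A regrets: 0, 305, 0, 220, 120 → max 305
B regrets: 10, 75, 80, 290, 30 → max 290
C regrets: 135, 140, 15, 185, 95 → max 185
D regrets: 0, 70, 0, 130, 320 → max 320
E regrets: 120, 90, 185, 215, 395 → max 395
F regrets: 35, 335, 10, 0, 360 → max 360
G regrets: 165, 0, 30, 170, 0 → max 170
Smallest max regret = 170 → G.

G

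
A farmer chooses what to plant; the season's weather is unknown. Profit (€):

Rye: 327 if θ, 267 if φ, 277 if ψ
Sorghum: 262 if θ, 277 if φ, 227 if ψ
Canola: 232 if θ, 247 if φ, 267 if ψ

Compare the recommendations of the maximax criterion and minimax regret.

Row maxima: Rye=327, Sorghum=277, Canola=267
Best best-case = 327 → Rye.
Column bests: θ=327, φ=277, ψ=277.
Rye regrets: 0, 10, 0 → max 10
Sorghum regrets: 65, 0, 50 → max 65
Canola regrets: 95, 30, 10 → max 95
Smallest max regret = 10 → Rye.

maximax → Rye; minimax regret → Rye (agree)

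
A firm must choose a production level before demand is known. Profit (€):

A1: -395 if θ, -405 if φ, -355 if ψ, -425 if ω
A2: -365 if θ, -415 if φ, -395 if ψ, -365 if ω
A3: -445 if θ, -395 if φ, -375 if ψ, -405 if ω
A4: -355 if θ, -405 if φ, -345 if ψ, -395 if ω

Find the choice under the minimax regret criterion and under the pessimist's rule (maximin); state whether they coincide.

Column bests: θ=-355, φ=-395, ψ=-345, ω=-365.
A1 regrets: 40, 10, 10, 60 → max 60
A2 regrets: 10, 20, 50, 0 → max 50
A3 regrets: 90, 0, 30, 40 → max 90
A4 regrets: 0, 10, 0, 30 → max 30
Smallest max regret = 30 → A4.
Row minima: A1=-425, A2=-415, A3=-445, A4=-405
Best worst-case = -405 → A4.

minimax regret → A4; maximin → A4 (agree)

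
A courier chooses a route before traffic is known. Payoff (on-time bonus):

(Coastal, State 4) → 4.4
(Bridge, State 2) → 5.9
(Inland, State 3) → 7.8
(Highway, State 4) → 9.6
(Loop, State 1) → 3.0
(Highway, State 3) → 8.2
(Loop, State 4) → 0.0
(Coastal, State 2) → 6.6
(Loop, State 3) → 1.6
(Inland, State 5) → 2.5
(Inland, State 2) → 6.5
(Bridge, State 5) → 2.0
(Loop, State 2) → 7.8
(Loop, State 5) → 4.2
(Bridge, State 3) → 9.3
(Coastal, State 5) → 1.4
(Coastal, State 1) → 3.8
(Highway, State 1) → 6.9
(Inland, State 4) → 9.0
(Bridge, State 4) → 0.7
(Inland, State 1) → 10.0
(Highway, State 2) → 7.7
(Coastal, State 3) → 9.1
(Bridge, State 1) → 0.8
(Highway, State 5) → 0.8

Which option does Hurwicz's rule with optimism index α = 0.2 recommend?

Coastal: 0.2·9.1 + 0.8·1.4 = 2.94
Inland: 0.2·10.0 + 0.8·2.5 = 4
Bridge: 0.2·9.3 + 0.8·0.7 = 2.42
Loop: 0.2·7.8 + 0.8·0.0 = 1.56
Highway: 0.2·9.6 + 0.8·0.8 = 2.56
Highest Hurwicz score = 4 → Inland.

Inland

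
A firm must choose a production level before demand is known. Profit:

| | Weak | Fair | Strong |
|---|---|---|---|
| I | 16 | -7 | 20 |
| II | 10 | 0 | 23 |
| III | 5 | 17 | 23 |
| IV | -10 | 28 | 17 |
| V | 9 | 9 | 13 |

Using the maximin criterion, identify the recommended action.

V

Row minima: I=-7, II=0, III=5, IV=-10, V=9
Best worst-case = 9 → V.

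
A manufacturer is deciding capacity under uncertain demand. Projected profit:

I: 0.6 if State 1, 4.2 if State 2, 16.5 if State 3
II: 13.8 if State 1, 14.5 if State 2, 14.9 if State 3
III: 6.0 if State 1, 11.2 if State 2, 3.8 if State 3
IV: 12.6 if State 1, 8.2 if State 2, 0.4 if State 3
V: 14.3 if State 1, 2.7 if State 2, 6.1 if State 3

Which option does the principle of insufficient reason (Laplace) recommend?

II

Row averages: I=7.1, II=14.4, III=7, IV=106/15, V=7.7
Highest average = 14.4 → II.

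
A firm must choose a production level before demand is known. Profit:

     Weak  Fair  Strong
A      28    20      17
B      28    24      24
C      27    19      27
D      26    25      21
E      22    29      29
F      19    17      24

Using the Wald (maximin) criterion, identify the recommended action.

Row minima: A=17, B=24, C=19, D=21, E=22, F=17
Best worst-case = 24 → B.

B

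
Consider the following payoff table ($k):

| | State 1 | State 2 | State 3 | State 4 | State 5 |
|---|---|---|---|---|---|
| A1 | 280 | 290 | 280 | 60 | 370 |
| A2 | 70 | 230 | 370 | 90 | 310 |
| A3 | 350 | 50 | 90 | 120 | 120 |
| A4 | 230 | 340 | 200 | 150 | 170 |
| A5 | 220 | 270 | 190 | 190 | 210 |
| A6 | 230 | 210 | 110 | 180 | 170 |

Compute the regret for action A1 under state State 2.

Best payoff under State 2 is 340.
Regret = 340 − 290 = 50.

50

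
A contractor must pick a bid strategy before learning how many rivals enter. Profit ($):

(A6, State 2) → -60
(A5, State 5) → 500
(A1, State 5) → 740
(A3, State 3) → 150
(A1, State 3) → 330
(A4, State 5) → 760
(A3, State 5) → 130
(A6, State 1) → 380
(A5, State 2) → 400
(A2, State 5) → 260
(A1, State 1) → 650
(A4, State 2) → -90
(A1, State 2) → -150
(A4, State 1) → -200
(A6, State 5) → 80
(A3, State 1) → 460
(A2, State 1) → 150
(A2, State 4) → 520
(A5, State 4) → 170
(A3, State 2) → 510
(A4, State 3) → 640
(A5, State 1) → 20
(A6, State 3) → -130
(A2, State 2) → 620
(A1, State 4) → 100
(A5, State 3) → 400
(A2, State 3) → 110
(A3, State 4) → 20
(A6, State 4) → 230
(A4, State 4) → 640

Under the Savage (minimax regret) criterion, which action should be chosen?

A2

Column bests: State 1=650, State 2=620, State 3=640, State 4=640, State 5=760.
A1 regrets: 0, 770, 310, 540, 20 → max 770
A2 regrets: 500, 0, 530, 120, 500 → max 530
A3 regrets: 190, 110, 490, 620, 630 → max 630
A4 regrets: 850, 710, 0, 0, 0 → max 850
A5 regrets: 630, 220, 240, 470, 260 → max 630
A6 regrets: 270, 680, 770, 410, 680 → max 770
Smallest max regret = 530 → A2.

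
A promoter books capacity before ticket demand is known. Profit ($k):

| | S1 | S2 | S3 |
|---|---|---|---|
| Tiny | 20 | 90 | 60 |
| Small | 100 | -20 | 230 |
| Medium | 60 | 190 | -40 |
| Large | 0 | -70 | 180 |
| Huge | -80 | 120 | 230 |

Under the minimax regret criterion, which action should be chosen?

Column bests: S1=100, S2=190, S3=230.
Tiny regrets: 80, 100, 170 → max 170
Small regrets: 0, 210, 0 → max 210
Medium regrets: 40, 0, 270 → max 270
Large regrets: 100, 260, 50 → max 260
Huge regrets: 180, 70, 0 → max 180
Smallest max regret = 170 → Tiny.

Tiny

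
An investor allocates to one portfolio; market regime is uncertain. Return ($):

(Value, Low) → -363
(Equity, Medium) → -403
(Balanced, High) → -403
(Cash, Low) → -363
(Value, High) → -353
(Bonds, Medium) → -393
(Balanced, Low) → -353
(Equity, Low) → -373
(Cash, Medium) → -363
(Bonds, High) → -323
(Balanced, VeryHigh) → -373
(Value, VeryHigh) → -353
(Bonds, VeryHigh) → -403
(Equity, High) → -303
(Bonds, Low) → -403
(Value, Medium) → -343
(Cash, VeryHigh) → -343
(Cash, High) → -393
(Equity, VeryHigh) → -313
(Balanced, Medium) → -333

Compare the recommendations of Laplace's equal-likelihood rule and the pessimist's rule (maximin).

laplace → Equity; maximin → Value (disagree)

Row averages: Cash=-365.5, Equity=-348, Value=-353, Balanced=-365.5, Bonds=-380.5
Highest average = -348 → Equity.
Row minima: Cash=-393, Equity=-403, Value=-363, Balanced=-403, Bonds=-403
Best worst-case = -363 → Value.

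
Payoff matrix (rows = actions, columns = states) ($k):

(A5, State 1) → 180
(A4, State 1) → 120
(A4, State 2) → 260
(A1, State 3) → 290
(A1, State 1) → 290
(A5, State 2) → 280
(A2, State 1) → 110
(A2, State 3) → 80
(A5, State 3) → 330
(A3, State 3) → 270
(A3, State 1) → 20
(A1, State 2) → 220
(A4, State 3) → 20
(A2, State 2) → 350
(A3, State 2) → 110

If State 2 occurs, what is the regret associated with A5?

Best payoff under State 2 is 350.
Regret = 350 − 280 = 70.

70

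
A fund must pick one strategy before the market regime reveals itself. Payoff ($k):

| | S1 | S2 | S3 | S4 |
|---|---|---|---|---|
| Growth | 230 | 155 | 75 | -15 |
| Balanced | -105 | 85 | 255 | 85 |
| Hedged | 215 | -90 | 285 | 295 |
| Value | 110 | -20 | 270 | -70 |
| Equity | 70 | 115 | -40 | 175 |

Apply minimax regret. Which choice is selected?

Column bests: S1=230, S2=155, S3=285, S4=295.
Growth regrets: 0, 0, 210, 310 → max 310
Balanced regrets: 335, 70, 30, 210 → max 335
Hedged regrets: 15, 245, 0, 0 → max 245
Value regrets: 120, 175, 15, 365 → max 365
Equity regrets: 160, 40, 325, 120 → max 325
Smallest max regret = 245 → Hedged.

Hedged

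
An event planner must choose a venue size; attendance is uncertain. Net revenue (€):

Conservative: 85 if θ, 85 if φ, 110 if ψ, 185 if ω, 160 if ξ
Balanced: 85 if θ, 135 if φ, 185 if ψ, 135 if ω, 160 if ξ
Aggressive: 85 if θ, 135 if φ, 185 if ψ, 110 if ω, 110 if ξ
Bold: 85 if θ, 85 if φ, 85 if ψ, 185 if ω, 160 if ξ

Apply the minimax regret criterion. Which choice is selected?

Column bests: θ=85, φ=135, ψ=185, ω=185, ξ=160.
Conservative regrets: 0, 50, 75, 0, 0 → max 75
Balanced regrets: 0, 0, 0, 50, 0 → max 50
Aggressive regrets: 0, 0, 0, 75, 50 → max 75
Bold regrets: 0, 50, 100, 0, 0 → max 100
Smallest max regret = 50 → Balanced.

Balanced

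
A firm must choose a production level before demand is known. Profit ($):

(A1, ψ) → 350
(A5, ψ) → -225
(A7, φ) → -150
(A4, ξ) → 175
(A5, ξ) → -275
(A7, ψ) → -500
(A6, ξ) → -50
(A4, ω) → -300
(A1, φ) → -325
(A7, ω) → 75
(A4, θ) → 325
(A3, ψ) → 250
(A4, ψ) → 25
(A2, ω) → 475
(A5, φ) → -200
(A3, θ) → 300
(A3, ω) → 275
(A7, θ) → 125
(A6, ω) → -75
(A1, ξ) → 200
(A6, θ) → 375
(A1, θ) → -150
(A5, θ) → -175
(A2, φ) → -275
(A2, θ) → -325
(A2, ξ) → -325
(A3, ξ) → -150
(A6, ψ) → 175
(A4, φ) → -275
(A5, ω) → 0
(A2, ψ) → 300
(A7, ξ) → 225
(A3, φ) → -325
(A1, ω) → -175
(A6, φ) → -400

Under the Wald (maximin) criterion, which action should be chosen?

Row minima: A1=-325, A2=-325, A3=-325, A4=-300, A5=-275, A6=-400, A7=-500
Best worst-case = -275 → A5.

A5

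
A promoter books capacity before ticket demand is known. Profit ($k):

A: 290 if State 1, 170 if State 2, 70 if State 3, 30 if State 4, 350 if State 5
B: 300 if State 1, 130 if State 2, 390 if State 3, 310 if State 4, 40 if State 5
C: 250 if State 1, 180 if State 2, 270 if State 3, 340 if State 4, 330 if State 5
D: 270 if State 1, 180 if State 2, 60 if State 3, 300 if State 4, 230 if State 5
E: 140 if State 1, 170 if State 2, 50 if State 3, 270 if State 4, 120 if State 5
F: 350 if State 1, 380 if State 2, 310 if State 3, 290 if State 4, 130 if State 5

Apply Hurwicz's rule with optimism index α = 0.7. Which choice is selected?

A: 0.7·350 + 0.3·30 = 254
B: 0.7·390 + 0.3·40 = 285
C: 0.7·340 + 0.3·180 = 292
D: 0.7·300 + 0.3·60 = 228
E: 0.7·270 + 0.3·50 = 204
F: 0.7·380 + 0.3·130 = 305
Highest Hurwicz score = 305 → F.

F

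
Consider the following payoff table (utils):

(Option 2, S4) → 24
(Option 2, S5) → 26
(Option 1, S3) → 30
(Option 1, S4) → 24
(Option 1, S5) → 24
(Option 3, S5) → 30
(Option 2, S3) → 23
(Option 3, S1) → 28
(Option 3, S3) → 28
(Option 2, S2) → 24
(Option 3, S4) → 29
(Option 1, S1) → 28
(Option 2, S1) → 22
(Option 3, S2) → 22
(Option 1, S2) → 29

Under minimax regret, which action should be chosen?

Column bests: S1=28, S2=29, S3=30, S4=29, S5=30.
Option 1 regrets: 0, 0, 0, 5, 6 → max 6
Option 2 regrets: 6, 5, 7, 5, 4 → max 7
Option 3 regrets: 0, 7, 2, 0, 0 → max 7
Smallest max regret = 6 → Option 1.

Option 1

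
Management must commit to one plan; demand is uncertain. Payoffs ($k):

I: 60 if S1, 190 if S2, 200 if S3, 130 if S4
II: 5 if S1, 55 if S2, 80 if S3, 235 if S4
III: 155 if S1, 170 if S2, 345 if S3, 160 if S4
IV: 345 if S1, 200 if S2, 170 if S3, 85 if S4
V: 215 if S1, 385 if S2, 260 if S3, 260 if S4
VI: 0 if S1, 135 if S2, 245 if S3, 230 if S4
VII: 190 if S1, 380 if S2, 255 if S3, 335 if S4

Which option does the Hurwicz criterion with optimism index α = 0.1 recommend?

V

I: 0.1·200 + 0.9·60 = 74
II: 0.1·235 + 0.9·5 = 28
III: 0.1·345 + 0.9·155 = 174
IV: 0.1·345 + 0.9·85 = 111
V: 0.1·385 + 0.9·215 = 232
VI: 0.1·245 + 0.9·0 = 24.5
VII: 0.1·380 + 0.9·190 = 209
Highest Hurwicz score = 232 → V.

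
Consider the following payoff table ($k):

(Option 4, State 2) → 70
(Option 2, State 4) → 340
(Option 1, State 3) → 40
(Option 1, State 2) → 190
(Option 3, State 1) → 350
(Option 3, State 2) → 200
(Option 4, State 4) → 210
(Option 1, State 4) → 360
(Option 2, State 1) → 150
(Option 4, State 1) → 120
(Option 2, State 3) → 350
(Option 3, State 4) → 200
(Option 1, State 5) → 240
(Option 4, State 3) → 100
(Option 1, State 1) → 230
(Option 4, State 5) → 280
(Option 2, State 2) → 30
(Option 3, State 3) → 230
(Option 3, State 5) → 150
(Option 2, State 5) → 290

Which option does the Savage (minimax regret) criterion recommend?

Column bests: State 1=350, State 2=200, State 3=350, State 4=360, State 5=290.
Option 1 regrets: 120, 10, 310, 0, 50 → max 310
Option 2 regrets: 200, 170, 0, 20, 0 → max 200
Option 3 regrets: 0, 0, 120, 160, 140 → max 160
Option 4 regrets: 230, 130, 250, 150, 10 → max 250
Smallest max regret = 160 → Option 3.

Option 3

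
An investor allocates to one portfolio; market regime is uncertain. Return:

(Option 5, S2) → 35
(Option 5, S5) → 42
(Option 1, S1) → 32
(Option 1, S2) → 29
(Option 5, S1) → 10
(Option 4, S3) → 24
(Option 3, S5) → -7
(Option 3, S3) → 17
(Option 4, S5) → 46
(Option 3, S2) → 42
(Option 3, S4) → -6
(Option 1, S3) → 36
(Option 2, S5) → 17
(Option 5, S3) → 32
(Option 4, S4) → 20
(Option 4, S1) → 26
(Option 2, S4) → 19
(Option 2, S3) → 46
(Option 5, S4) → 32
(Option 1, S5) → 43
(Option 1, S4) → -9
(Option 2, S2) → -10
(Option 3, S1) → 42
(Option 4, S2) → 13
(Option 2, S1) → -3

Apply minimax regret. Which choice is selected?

Column bests: S1=42, S2=42, S3=46, S4=32, S5=46.
Option 1 regrets: 10, 13, 10, 41, 3 → max 41
Option 2 regrets: 45, 52, 0, 13, 29 → max 52
Option 3 regrets: 0, 0, 29, 38, 53 → max 53
Option 4 regrets: 16, 29, 22, 12, 0 → max 29
Option 5 regrets: 32, 7, 14, 0, 4 → max 32
Smallest max regret = 29 → Option 4.

Option 4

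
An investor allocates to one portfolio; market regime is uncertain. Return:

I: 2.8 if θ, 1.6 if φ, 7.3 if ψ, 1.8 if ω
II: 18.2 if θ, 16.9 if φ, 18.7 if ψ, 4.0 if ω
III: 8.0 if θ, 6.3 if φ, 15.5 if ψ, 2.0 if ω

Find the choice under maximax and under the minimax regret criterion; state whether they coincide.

Row maxima: I=7.3, II=18.7, III=15.5
Best best-case = 18.7 → II.
Column bests: θ=18.2, φ=16.9, ψ=18.7, ω=4.0.
I regrets: 15.4, 15.3, 11.4, 2.2 → max 15.4
II regrets: 0.0, 0.0, 0.0, 0.0 → max 0.0
III regrets: 10.2, 10.6, 3.2, 2.0 → max 10.6
Smallest max regret = 0.0 → II.

maximax → II; minimax regret → II (agree)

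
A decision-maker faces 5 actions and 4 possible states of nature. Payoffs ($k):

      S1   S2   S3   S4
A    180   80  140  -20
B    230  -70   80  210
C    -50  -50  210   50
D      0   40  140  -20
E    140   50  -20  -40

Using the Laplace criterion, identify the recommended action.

B

Row averages: A=95, B=112.5, C=40, D=40, E=32.5
Highest average = 112.5 → B.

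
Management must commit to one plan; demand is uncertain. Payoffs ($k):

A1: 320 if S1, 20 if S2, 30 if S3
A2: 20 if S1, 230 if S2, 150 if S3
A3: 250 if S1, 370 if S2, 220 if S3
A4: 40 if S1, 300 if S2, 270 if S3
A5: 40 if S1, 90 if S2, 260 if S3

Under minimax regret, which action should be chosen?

Column bests: S1=320, S2=370, S3=270.
A1 regrets: 0, 350, 240 → max 350
A2 regrets: 300, 140, 120 → max 300
A3 regrets: 70, 0, 50 → max 70
A4 regrets: 280, 70, 0 → max 280
A5 regrets: 280, 280, 10 → max 280
Smallest max regret = 70 → A3.

A3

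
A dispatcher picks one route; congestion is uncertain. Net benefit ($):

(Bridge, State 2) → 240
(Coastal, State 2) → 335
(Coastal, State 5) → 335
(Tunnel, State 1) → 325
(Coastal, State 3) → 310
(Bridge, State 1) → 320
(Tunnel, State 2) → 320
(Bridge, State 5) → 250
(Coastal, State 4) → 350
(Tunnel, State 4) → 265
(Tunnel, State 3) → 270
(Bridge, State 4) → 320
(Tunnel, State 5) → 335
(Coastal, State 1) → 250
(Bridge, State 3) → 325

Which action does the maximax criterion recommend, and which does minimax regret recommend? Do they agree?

maximax → Coastal; minimax regret → Coastal (agree)

Row maxima: Coastal=350, Bridge=325, Tunnel=335
Best best-case = 350 → Coastal.
Column bests: State 1=325, State 2=335, State 3=325, State 4=350, State 5=335.
Coastal regrets: 75, 0, 15, 0, 0 → max 75
Bridge regrets: 5, 95, 0, 30, 85 → max 95
Tunnel regrets: 0, 15, 55, 85, 0 → max 85
Smallest max regret = 75 → Coastal.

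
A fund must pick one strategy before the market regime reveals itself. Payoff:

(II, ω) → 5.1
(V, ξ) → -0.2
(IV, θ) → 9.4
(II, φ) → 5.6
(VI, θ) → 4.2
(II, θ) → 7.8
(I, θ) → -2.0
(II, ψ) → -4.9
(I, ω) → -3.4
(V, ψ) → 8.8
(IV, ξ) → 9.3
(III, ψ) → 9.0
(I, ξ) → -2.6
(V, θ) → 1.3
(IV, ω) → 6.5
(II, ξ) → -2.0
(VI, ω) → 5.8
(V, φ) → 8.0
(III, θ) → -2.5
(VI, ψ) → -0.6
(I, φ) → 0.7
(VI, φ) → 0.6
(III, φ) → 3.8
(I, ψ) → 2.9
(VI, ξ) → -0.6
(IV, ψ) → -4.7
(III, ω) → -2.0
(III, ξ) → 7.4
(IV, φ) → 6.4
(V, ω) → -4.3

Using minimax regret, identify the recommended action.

VI

Column bests: θ=9.4, φ=8.0, ψ=9.0, ω=6.5, ξ=9.3.
I regrets: 11.4, 7.3, 6.1, 9.9, 11.9 → max 11.9
II regrets: 1.6, 2.4, 13.9, 1.4, 11.3 → max 13.9
III regrets: 11.9, 4.2, 0.0, 8.5, 1.9 → max 11.9
IV regrets: 0.0, 1.6, 13.7, 0.0, 0.0 → max 13.7
V regrets: 8.1, 0.0, 0.2, 10.8, 9.5 → max 10.8
VI regrets: 5.2, 7.4, 9.6, 0.7, 9.9 → max 9.9
Smallest max regret = 9.9 → VI.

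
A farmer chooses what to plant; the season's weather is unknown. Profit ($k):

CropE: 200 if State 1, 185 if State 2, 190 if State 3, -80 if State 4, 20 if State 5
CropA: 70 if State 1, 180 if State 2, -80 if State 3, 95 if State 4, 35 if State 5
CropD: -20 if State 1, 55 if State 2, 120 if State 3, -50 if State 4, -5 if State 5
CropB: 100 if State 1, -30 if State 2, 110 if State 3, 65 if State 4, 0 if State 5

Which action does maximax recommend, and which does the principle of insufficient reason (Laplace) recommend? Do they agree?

Row maxima: CropE=200, CropA=180, CropD=120, CropB=110
Best best-case = 200 → CropE.
Row averages: CropE=103, CropA=60, CropD=20, CropB=49
Highest average = 103 → CropE.

maximax → CropE; laplace → CropE (agree)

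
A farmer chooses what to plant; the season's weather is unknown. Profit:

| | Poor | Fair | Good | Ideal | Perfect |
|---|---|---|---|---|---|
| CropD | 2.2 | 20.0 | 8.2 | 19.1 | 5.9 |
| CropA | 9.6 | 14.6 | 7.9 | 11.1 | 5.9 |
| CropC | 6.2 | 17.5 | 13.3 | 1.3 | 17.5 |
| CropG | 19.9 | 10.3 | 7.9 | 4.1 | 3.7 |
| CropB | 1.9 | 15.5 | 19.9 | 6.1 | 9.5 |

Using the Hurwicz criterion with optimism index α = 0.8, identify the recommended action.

CropG

CropD: 0.8·20.0 + 0.2·2.2 = 16.44
CropA: 0.8·14.6 + 0.2·5.9 = 12.86
CropC: 0.8·17.5 + 0.2·1.3 = 14.26
CropG: 0.8·19.9 + 0.2·3.7 = 16.66
CropB: 0.8·19.9 + 0.2·1.9 = 16.3
Highest Hurwicz score = 16.66 → CropG.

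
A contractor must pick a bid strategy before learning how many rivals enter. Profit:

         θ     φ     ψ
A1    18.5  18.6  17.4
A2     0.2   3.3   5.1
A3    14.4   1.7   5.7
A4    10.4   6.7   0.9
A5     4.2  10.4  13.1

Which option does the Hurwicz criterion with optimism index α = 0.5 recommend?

A1

A1: 0.5·18.6 + 0.5·17.4 = 18
A2: 0.5·5.1 + 0.5·0.2 = 2.65
A3: 0.5·14.4 + 0.5·1.7 = 8.05
A4: 0.5·10.4 + 0.5·0.9 = 5.65
A5: 0.5·13.1 + 0.5·4.2 = 8.65
Highest Hurwicz score = 18 → A1.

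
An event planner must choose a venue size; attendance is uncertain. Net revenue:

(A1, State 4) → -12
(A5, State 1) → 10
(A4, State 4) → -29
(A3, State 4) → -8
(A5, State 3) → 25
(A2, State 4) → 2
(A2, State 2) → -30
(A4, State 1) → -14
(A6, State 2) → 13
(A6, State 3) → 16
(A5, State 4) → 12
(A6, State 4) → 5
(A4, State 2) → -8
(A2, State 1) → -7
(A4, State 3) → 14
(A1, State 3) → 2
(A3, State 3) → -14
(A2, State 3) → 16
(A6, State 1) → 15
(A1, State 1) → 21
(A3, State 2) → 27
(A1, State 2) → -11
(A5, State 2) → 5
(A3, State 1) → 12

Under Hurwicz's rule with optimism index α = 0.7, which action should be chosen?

A5

A1: 0.7·21 + 0.3·(-12) = 11.1
A2: 0.7·16 + 0.3·(-30) = 2.2
A3: 0.7·27 + 0.3·(-14) = 14.7
A4: 0.7·14 + 0.3·(-29) = 1.1
A5: 0.7·25 + 0.3·5 = 19
A6: 0.7·16 + 0.3·5 = 12.7
Highest Hurwicz score = 19 → A5.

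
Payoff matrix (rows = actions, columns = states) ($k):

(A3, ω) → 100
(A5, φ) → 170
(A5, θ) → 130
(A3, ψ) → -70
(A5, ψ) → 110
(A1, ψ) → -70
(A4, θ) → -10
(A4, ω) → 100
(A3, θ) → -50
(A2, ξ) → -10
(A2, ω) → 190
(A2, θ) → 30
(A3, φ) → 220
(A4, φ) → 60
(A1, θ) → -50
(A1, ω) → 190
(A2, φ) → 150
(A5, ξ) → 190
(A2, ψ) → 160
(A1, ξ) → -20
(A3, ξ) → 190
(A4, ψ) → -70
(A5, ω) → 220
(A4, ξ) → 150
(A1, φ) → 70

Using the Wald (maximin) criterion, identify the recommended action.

A5

Row minima: A1=-70, A2=-10, A3=-70, A4=-70, A5=110
Best worst-case = 110 → A5.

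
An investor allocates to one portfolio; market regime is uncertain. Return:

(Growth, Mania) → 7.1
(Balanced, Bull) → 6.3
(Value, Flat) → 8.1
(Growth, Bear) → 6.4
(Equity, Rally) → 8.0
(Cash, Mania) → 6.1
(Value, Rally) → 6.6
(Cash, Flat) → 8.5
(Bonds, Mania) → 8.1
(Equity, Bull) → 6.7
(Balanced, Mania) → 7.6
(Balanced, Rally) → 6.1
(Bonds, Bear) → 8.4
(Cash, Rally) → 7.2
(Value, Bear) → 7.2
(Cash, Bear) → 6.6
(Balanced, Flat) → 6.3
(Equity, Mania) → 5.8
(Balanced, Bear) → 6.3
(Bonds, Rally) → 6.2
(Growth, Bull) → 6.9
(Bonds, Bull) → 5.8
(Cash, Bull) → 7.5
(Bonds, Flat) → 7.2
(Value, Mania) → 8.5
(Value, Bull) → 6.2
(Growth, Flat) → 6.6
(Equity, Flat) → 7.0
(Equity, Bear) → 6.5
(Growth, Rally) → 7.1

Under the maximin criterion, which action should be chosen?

Growth

Row minima: Bonds=5.8, Balanced=6.1, Cash=6.1, Equity=5.8, Growth=6.4, Value=6.2
Best worst-case = 6.4 → Growth.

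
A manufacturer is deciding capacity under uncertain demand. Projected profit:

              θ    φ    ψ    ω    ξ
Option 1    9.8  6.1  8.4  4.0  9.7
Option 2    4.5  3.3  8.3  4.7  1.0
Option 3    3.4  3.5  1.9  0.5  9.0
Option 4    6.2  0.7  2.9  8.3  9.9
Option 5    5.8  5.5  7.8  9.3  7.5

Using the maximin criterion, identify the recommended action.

Option 5

Row minima: Option 1=4.0, Option 2=1.0, Option 3=0.5, Option 4=0.7, Option 5=5.5
Best worst-case = 5.5 → Option 5.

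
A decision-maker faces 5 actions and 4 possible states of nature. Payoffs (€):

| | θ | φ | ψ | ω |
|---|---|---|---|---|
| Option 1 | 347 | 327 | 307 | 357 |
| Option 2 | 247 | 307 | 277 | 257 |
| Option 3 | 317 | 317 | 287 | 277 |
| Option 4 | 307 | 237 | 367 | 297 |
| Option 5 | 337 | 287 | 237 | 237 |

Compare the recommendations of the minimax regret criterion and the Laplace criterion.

minimax regret → Option 1; laplace → Option 1 (agree)

Column bests: θ=347, φ=327, ψ=367, ω=357.
Option 1 regrets: 0, 0, 60, 0 → max 60
Option 2 regrets: 100, 20, 90, 100 → max 100
Option 3 regrets: 30, 10, 80, 80 → max 80
Option 4 regrets: 40, 90, 0, 60 → max 90
Option 5 regrets: 10, 40, 130, 120 → max 130
Smallest max regret = 60 → Option 1.
Row averages: Option 1=334.5, Option 2=272, Option 3=299.5, Option 4=302, Option 5=274.5
Highest average = 334.5 → Option 1.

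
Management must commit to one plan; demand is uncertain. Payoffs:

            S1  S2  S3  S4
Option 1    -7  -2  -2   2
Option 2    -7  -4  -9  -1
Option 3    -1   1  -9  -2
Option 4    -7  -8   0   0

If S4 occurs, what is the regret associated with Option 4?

Best payoff under S4 is 2.
Regret = 2 − 0 = 2.

2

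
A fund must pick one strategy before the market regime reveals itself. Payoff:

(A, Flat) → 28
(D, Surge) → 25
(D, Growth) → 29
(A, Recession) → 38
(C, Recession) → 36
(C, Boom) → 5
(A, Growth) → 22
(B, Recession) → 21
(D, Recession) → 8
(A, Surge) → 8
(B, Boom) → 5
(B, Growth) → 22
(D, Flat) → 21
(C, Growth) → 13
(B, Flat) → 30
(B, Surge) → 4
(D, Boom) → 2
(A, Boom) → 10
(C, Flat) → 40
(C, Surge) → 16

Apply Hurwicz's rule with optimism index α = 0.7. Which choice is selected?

C

A: 0.7·38 + 0.3·8 = 29
B: 0.7·30 + 0.3·4 = 22.2
C: 0.7·40 + 0.3·5 = 29.5
D: 0.7·29 + 0.3·2 = 20.9
Highest Hurwicz score = 29.5 → C.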